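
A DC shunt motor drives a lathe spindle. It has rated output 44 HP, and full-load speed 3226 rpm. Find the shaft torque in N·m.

P_out = 44 × 746 = 32824 W
ω = 2π × 3226/60 = 337.8 rad/s
τ = P_out/ω = 32824/337.8 = 97.2 N·m

97.2 N·m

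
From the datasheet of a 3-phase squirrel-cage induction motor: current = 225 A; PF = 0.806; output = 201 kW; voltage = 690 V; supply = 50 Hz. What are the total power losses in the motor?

P_in = √3·V·I·cosφ = 1.732×690×225×0.806 = 216728 W
P_out = 201000 W
Losses = P_in − P_out = 216728 − 201000 = 15728 W

15700 W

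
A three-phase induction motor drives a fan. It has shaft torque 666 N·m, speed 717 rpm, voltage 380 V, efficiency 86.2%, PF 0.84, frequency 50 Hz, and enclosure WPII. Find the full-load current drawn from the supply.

ω = 2π×717/60 = 75.08 rad/s; P_out = τω = 666 × 75.08 = 50003 W
P_in = P_out / η = 50003 / 0.862 = 58008 W
I_L = P_in / (√3·V_L·cosφ) = 58008 / (1.732 × 380 × 0.84) = 105 A

105 A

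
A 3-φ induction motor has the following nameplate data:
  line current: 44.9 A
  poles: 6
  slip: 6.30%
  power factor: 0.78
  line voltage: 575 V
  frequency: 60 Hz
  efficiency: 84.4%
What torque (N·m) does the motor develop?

250 N·m

P_in = √3·V·I·cosφ = 1.732 × 575 × 44.9 × 0.78 = 34878 W
P_out = η·P_in = 0.844 × 34878 = 29437 W
n_s = 120×60/6 = 1200 rpm; n = 1200×(1−0.063) = 1124 rpm
ω = 2π×1124/60 = 117.7 rad/s
τ = P_out/ω = 29437/117.7 = 250 N·m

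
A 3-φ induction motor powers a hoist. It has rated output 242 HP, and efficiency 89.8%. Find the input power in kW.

201 kW

P_out = 242 × 746 = 180532 W
P_in = P_out/η = 180532/0.898 = 201038 W = 201 kW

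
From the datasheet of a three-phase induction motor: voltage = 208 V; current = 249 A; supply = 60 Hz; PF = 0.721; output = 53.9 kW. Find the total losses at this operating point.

P_in = √3·V·I·cosφ = 1.732×208×249×0.721 = 64676 W
P_out = 53900 W
Losses = P_in − P_out = 64676 − 53900 = 10776 W

10.8 kW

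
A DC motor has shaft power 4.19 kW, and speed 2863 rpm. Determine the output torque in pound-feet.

ω = 2π × 2863/60 = 299.8 rad/s
τ = P/ω = 4190/299.8 = 13.98 N·m
In lb·ft: 13.98/1.356 = 10.3 lb·ft

10.3 lb·ft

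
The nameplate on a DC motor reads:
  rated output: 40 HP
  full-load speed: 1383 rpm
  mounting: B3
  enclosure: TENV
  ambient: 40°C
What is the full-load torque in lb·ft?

P_out = 40 × 746 = 29840 W
ω = 2π × 1383/60 = 144.8 rad/s
τ = P_out/ω = 29840/144.8 = 206.1 N·m
In lb·ft: 206.1/1.356 = 152 lb·ft

152 lb·ft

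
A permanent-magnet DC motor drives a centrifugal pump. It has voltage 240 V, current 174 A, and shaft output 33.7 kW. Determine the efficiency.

P_out = 33.7 kW = 33700 W
P_in = V·I = 240 × 174 = 41760 W
η = P_out / P_in = 33700 / 41760 = 0.807 = 80.7%

80.7 %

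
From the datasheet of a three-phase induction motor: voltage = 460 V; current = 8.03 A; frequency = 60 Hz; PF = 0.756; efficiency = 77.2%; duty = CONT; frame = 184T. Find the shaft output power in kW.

P_in = √3·V·I·cosφ = 1.732 × 460 × 8.03 × 0.756 = 4837 W
P_out = η·P_in = 0.772 × 4837 = 3734 W

3.73 kW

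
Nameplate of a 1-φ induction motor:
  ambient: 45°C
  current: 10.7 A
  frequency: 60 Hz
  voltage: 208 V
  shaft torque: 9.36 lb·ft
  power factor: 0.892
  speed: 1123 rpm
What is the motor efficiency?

τ = 9.36 lb·ft × 1.356 = 12.69 N·m
ω = 2π × 1123/60 = 117.6 rad/s; P_out = τω = 12.69 × 117.6 = 1492 W
P_in = V·I·cosφ = 208 × 10.7 × 0.892 = 1985 W
η = P_out / P_in = 1492 / 1985 = 0.752 = 75.2%

75.2 %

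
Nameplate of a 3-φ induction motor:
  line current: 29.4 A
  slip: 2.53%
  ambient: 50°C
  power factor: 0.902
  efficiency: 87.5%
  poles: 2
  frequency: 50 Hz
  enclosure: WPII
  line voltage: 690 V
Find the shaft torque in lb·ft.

66.8 lb·ft

P_in = √3·V·I·cosφ = 1.732 × 690 × 29.4 × 0.902 = 31692 W
P_out = η·P_in = 0.875 × 31692 = 27731 W
n_s = 120×50/2 = 3000 rpm; n = 3000×(1−0.0253) = 2924 rpm
ω = 2π×2924/60 = 306.2 rad/s
τ = P_out/ω = 27731/306.2 = 90.56 N·m
In lb·ft: 90.56/1.356 = 66.8 lb·ft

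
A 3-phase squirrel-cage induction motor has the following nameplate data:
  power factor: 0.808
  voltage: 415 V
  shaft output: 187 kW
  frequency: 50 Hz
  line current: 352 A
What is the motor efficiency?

91.5 %

P_out = 187 kW = 187000 W
P_in = √3·V_L·I_L·cosφ = 1.732 × 415 × 352 × 0.808 = 204433 W
η = P_out / P_in = 187000 / 204433 = 0.915 = 91.5%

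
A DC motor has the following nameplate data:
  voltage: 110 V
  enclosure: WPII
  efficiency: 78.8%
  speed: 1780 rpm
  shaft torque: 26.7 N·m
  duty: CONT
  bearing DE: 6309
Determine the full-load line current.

57.4 A

ω = 2π×1780/60 = 186.4 rad/s; P_out = τω = 26.7 × 186.4 = 4977 W
P_in = P_out / η = 4977 / 0.788 = 6316 W
I = P_in / V = 6316 / 110 = 57.4 A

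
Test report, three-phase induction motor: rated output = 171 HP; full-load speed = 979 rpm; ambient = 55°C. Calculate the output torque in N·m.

P_out = 171 × 746 = 127566 W
ω = 2π × 979/60 = 102.5 rad/s
τ = P_out/ω = 127566/102.5 = 1240 N·m

1240 N·m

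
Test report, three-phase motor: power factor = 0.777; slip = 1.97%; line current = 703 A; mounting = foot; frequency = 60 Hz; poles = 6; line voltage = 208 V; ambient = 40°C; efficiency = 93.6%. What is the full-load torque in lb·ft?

1100 lb·ft

P_in = √3·V·I·cosφ = 1.732 × 208 × 703 × 0.777 = 196783 W
P_out = η·P_in = 0.936 × 196783 = 184189 W
n_s = 120×60/6 = 1200 rpm; n = 1200×(1−0.0197) = 1176 rpm
ω = 2π×1176/60 = 123.2 rad/s
τ = P_out/ω = 184189/123.2 = 1495 N·m
In lb·ft: 1495/1.356 = 1100 lb·ft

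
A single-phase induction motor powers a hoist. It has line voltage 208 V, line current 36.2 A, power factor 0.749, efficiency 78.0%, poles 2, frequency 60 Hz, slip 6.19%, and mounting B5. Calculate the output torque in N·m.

12.4 N·m

P_in = V·I·cosφ = 208 × 36.2 × 0.749 = 5640 W
P_out = η·P_in = 0.78 × 5640 = 4399 W
n_s = 120×60/2 = 3600 rpm; n = 3600×(1−0.0619) = 3377 rpm
ω = 2π×3377/60 = 353.6 rad/s
τ = P_out/ω = 4399/353.6 = 12.4 N·m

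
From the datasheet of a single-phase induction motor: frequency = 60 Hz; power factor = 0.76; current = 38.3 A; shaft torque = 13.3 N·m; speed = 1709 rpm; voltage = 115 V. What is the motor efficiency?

ω = 2π × 1709/60 = 179 rad/s; P_out = τω = 13.3 × 179 = 2381 W
P_in = V·I·cosφ = 115 × 38.3 × 0.76 = 3347 W
η = P_out / P_in = 2381 / 3347 = 0.711 = 71.1%

71.1 %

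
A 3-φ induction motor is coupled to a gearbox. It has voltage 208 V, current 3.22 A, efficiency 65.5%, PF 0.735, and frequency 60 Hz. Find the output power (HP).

P_in = √3·V·I·cosφ = 1.732 × 208 × 3.22 × 0.735 = 853 W
P_out = η·P_in = 0.655 × 853 = 559 W
= 559/746 = 0.749 HP

0.749 HP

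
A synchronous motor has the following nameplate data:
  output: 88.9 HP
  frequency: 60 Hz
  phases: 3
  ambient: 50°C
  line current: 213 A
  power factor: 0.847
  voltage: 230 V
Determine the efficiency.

92.3 %

P_out = 88.9 × 746 = 66319 W
P_in = √3·V_L·I_L·cosφ = 1.732 × 230 × 213 × 0.847 = 71869 W
η = P_out / P_in = 66319 / 71869 = 0.923 = 92.3%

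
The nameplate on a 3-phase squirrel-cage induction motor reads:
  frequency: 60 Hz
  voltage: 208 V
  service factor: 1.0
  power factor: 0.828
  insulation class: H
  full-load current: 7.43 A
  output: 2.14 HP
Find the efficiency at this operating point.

P_out = 2.14 × 746 = 1596 W
P_in = √3·V_L·I_L·cosφ = 1.732 × 208 × 7.43 × 0.828 = 2216 W
η = P_out / P_in = 1596 / 2216 = 0.720 = 72.0%

72.0 %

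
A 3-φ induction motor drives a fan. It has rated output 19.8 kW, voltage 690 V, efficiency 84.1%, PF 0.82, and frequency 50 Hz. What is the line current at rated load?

P_out = 19.8 kW = 19800 W
P_in = P_out / η = 19800 / 0.841 = 23543 W
I_L = P_in / (√3·V_L·cosφ) = 23543 / (1.732 × 690 × 0.82) = 24 A

24 A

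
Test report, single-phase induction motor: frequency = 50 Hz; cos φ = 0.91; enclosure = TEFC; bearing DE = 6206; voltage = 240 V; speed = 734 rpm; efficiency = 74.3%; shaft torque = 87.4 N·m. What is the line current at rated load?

ω = 2π×734/60 = 76.86 rad/s; P_out = τω = 87.4 × 76.86 = 6718 W
P_in = P_out / η = 6718 / 0.743 = 9042 W
I = P_in / (V·cosφ) = 9042 / (240 × 0.91) = 41.4 A

41.4 A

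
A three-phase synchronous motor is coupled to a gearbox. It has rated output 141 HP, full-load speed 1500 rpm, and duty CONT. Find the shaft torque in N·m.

P_out = 141 × 746 = 105186 W
ω = 2π × 1500/60 = 157.1 rad/s
τ = P_out/ω = 105186/157.1 = 670 N·m

670 N·m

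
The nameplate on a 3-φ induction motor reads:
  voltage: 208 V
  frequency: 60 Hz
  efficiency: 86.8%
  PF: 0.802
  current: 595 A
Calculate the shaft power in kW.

P_in = √3·V·I·cosφ = 1.732 × 208 × 595 × 0.802 = 171911 W
P_out = η·P_in = 0.868 × 171911 = 149219 W

149 kW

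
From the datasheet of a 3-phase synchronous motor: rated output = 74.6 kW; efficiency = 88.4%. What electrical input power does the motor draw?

84.4 kW

P_out = 74600 W
P_in = P_out/η = 74600/0.884 = 84389 W = 84.4 kW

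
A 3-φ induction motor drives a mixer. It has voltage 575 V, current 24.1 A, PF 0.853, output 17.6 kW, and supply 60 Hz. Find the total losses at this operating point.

2870 W

P_in = √3·V·I·cosφ = 1.732×575×24.1×0.853 = 20473 W
P_out = 17600 W
Losses = P_in − P_out = 20473 − 17600 = 2873 W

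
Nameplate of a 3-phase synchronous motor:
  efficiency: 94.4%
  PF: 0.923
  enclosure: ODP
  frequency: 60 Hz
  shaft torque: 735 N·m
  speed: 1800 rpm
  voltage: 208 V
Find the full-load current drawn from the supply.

441 A

ω = 2π×1800/60 = 188.5 rad/s; P_out = τω = 735 × 188.5 = 138548 W
P_in = P_out / η = 138548 / 0.944 = 146767 W
I_L = P_in / (√3·V_L·cosφ) = 146767 / (1.732 × 208 × 0.923) = 441 A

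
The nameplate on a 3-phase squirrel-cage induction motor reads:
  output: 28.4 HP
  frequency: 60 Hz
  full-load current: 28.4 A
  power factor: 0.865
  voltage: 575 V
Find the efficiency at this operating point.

86.6 %

P_out = 28.4 × 746 = 21186 W
P_in = √3·V_L·I_L·cosφ = 1.732 × 575 × 28.4 × 0.865 = 24465 W
η = P_out / P_in = 21186 / 24465 = 0.866 = 86.6%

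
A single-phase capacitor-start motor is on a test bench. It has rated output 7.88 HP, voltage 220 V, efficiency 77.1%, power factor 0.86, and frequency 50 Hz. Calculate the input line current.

40.3 A

P_out = 7.88 × 746 = 5878 W
P_in = P_out / η = 5878 / 0.771 = 7624 W
I = P_in / (V·cosφ) = 7624 / (220 × 0.86) = 40.3 A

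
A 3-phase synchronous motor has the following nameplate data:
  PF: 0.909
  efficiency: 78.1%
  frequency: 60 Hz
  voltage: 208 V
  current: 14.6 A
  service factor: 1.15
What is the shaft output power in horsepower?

P_in = √3·V·I·cosφ = 1.732 × 208 × 14.6 × 0.909 = 4781 W
P_out = η·P_in = 0.781 × 4781 = 3734 W
= 3734/746 = 5.01 HP

5.01 HP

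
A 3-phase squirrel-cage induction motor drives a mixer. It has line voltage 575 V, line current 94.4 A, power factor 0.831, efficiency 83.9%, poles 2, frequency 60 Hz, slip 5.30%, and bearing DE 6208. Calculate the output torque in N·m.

P_in = √3·V·I·cosφ = 1.732 × 575 × 94.4 × 0.831 = 78125 W
P_out = η·P_in = 0.839 × 78125 = 65547 W
n_s = 120×60/2 = 3600 rpm; n = 3600×(1−0.053) = 3409 rpm
ω = 2π×3409/60 = 357 rad/s
τ = P_out/ω = 65547/357 = 184 N·m

184 N·m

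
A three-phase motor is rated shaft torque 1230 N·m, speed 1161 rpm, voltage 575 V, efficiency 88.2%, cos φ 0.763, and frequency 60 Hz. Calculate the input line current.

223 A

ω = 2π×1161/60 = 121.6 rad/s; P_out = τω = 1230 × 121.6 = 149568 W
P_in = P_out / η = 149568 / 0.882 = 169578 W
I_L = P_in / (√3·V_L·cosφ) = 169578 / (1.732 × 575 × 0.763) = 223 A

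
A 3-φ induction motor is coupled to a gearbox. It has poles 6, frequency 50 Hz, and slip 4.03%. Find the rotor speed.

n_s = 120f/p = 120×50/6 = 1000 rpm
n = n_s(1 − s) = 1000 × (1 − 0.0403) = 960 rpm

960 rpm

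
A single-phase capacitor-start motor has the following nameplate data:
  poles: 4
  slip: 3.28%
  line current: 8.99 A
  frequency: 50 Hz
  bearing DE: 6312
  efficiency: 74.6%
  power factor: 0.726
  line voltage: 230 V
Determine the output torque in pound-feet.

5.44 lb·ft

P_in = V·I·cosφ = 230 × 8.99 × 0.726 = 1501 W
P_out = η·P_in = 0.746 × 1501 = 1120 W
n_s = 120×50/4 = 1500 rpm; n = 1500×(1−0.0328) = 1451 rpm
ω = 2π×1451/60 = 151.9 rad/s
τ = P_out/ω = 1120/151.9 = 7.373 N·m
In lb·ft: 7.373/1.356 = 5.44 lb·ft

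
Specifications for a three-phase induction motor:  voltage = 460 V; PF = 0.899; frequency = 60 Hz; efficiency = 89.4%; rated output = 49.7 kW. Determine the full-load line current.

P_out = 49.7 kW = 49700 W
P_in = P_out / η = 49700 / 0.894 = 55593 W
I_L = P_in / (√3·V_L·cosφ) = 55593 / (1.732 × 460 × 0.899) = 77.6 A

77.6 A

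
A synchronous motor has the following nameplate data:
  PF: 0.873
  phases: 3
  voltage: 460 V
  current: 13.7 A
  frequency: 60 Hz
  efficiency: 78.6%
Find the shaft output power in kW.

P_in = √3·V·I·cosφ = 1.732 × 460 × 13.7 × 0.873 = 9529 W
P_out = η·P_in = 0.786 × 9529 = 7490 W

7.49 kW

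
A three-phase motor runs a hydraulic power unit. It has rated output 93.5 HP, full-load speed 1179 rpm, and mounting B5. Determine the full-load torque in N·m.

565 N·m

P_out = 93.5 × 746 = 69751 W
ω = 2π × 1179/60 = 123.5 rad/s
τ = P_out/ω = 69751/123.5 = 565 N·m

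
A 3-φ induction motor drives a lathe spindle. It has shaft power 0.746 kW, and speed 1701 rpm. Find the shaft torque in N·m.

ω = 2π × 1701/60 = 178.1 rad/s
τ = P/ω = 746/178.1 = 4.19 N·m

4.19 N·m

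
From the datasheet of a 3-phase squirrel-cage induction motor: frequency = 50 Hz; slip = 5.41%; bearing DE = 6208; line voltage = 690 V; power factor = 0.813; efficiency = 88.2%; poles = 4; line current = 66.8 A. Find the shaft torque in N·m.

P_in = √3·V·I·cosφ = 1.732 × 690 × 66.8 × 0.813 = 64903 W
P_out = η·P_in = 0.882 × 64903 = 57244 W
n_s = 120×50/4 = 1500 rpm; n = 1500×(1−0.0541) = 1419 rpm
ω = 2π×1419/60 = 148.6 rad/s
τ = P_out/ω = 57244/148.6 = 385 N·m

385 N·m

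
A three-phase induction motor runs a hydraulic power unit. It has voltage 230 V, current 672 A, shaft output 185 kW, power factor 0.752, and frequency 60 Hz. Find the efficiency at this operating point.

P_out = 185 kW = 185000 W
P_in = √3·V_L·I_L·cosφ = 1.732 × 230 × 672 × 0.752 = 201309 W
η = P_out / P_in = 185000 / 201309 = 0.919 = 91.9%

91.9 %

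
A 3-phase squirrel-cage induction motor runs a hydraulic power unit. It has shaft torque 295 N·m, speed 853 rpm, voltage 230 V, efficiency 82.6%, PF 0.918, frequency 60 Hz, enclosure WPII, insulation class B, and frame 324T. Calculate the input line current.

87.2 A

ω = 2π×853/60 = 89.33 rad/s; P_out = τω = 295 × 89.33 = 26352 W
P_in = P_out / η = 26352 / 0.826 = 31903 W
I_L = P_in / (√3·V_L·cosφ) = 31903 / (1.732 × 230 × 0.918) = 87.2 A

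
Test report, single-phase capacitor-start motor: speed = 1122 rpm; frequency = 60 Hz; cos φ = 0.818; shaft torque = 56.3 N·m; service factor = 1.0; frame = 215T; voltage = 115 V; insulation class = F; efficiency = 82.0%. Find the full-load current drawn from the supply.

85.8 A

ω = 2π×1122/60 = 117.5 rad/s; P_out = τω = 56.3 × 117.5 = 6615 W
P_in = P_out / η = 6615 / 0.820 = 8067 W
I = P_in / (V·cosφ) = 8067 / (115 × 0.818) = 85.8 A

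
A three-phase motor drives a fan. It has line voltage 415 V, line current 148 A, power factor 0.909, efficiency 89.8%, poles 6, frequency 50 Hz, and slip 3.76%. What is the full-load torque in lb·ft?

P_in = √3·V·I·cosφ = 1.732 × 415 × 148 × 0.909 = 96699 W
P_out = η·P_in = 0.898 × 96699 = 86836 W
n_s = 120×50/6 = 1000 rpm; n = 1000×(1−0.0376) = 962 rpm
ω = 2π×962/60 = 100.7 rad/s
τ = P_out/ω = 86836/100.7 = 862.3 N·m
In lb·ft: 862.3/1.356 = 636 lb·ft

636 lb·ft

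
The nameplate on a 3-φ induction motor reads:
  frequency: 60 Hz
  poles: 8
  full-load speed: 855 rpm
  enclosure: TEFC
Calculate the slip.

n_s = 120f/p = 120×60/8 = 900 rpm
s = (n_s − n)/n_s = (900 − 855)/900 = 0.0500

5.00 %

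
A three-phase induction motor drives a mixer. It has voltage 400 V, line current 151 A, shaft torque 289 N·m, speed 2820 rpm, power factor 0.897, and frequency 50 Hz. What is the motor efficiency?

ω = 2π × 2820/60 = 295.3 rad/s; P_out = τω = 289 × 295.3 = 85342 W
P_in = √3·V_L·I_L·cosφ = 1.732 × 400 × 151 × 0.897 = 93838 W
η = P_out / P_in = 85342 / 93838 = 0.909 = 90.9%

90.9 %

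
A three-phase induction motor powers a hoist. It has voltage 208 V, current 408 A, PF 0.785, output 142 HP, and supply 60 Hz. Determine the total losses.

P_in = √3·V·I·cosφ = 1.732×208×408×0.785 = 115383 W
P_out = 142×746 = 105932 W
Losses = P_in − P_out = 115383 − 105932 = 9451 W

9.45 kW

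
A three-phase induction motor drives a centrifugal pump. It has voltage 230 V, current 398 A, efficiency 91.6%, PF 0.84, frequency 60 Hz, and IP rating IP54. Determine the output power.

P_in = √3·V·I·cosφ = 1.732 × 230 × 398 × 0.84 = 133180 W
P_out = η·P_in = 0.916 × 133180 = 121993 W

122 kW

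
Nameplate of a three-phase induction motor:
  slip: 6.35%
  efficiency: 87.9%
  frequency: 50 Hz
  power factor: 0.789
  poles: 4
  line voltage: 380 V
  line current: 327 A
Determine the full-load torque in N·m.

1010 N·m

P_in = √3·V·I·cosφ = 1.732 × 380 × 327 × 0.789 = 169807 W
P_out = η·P_in = 0.879 × 169807 = 149260 W
n_s = 120×50/4 = 1500 rpm; n = 1500×(1−0.0635) = 1405 rpm
ω = 2π×1405/60 = 147.1 rad/s
τ = P_out/ω = 149260/147.1 = 1010 N·m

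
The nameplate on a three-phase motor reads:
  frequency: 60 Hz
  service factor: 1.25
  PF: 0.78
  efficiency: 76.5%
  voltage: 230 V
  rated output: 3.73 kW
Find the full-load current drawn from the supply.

P_out = 3.73 kW = 3730 W
P_in = P_out / η = 3730 / 0.765 = 4876 W
I_L = P_in / (√3·V_L·cosφ) = 4876 / (1.732 × 230 × 0.78) = 15.7 A

15.7 A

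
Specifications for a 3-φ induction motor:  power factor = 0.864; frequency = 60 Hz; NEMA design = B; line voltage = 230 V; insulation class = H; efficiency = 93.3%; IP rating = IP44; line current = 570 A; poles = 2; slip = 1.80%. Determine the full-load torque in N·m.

P_in = √3·V·I·cosφ = 1.732 × 230 × 570 × 0.864 = 196184 W
P_out = η·P_in = 0.933 × 196184 = 183040 W
n_s = 120×60/2 = 3600 rpm; n = 3600×(1−0.018) = 3535 rpm
ω = 2π×3535/60 = 370.2 rad/s
τ = P_out/ω = 183040/370.2 = 494 N·m

494 N·m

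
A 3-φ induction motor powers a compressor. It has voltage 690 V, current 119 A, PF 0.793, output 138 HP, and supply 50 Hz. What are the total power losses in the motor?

9.83 kW

P_in = √3·V·I·cosφ = 1.732×690×119×0.793 = 112776 W
P_out = 138×746 = 102948 W
Losses = P_in − P_out = 112776 − 102948 = 9828 W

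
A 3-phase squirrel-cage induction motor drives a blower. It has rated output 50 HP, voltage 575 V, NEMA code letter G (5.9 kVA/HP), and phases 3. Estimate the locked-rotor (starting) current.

296 A

S_LR = 5.9 × 50 = 295 kVA
I_LR = S_LR/(√3·V_L) = 295000/(1.732×575) = 296 A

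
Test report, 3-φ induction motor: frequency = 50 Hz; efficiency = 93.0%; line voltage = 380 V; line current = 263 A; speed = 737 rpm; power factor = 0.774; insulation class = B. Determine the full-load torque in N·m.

1610 N·m

P_in = √3·V·I·cosφ = 1.732 × 380 × 263 × 0.774 = 133976 W
P_out = η·P_in = 0.93 × 133976 = 124598 W
n = 737 rpm
ω = 2π×737/60 = 77.18 rad/s
τ = P_out/ω = 124598/77.18 = 1610 N·m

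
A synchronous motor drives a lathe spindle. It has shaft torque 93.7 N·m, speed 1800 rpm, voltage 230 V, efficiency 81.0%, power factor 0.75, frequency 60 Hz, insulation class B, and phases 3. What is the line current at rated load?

ω = 2π×1800/60 = 188.5 rad/s; P_out = τω = 93.7 × 188.5 = 17662 W
P_in = P_out / η = 17662 / 0.810 = 21805 W
I_L = P_in / (√3·V_L·cosφ) = 21805 / (1.732 × 230 × 0.75) = 73 A

73 A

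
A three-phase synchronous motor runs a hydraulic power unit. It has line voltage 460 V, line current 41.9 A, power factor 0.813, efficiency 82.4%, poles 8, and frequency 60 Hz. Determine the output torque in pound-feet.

P_in = √3·V·I·cosφ = 1.732 × 460 × 41.9 × 0.813 = 27140 W
P_out = η·P_in = 0.824 × 27140 = 22363 W
n = n_s = 120×60/8 = 900 rpm (synchronous)
ω = 2π×900/60 = 94.25 rad/s
τ = P_out/ω = 22363/94.25 = 237.3 N·m
In lb·ft: 237.3/1.356 = 175 lb·ft

175 lb·ft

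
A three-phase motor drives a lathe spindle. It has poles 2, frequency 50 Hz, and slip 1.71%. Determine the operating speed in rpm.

2949 rpm

n_s = 120f/p = 120×50/2 = 3000 rpm
n = n_s(1 − s) = 3000 × (1 − 0.0171) = 2949 rpm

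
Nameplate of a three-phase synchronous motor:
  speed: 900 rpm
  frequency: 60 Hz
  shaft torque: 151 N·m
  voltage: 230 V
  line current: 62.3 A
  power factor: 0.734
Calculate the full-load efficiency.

ω = 2π × 900/60 = 94.25 rad/s; P_out = τω = 151 × 94.25 = 14232 W
P_in = √3·V_L·I_L·cosφ = 1.732 × 230 × 62.3 × 0.734 = 18216 W
η = P_out / P_in = 14232 / 18216 = 0.781 = 78.1%

78.1 %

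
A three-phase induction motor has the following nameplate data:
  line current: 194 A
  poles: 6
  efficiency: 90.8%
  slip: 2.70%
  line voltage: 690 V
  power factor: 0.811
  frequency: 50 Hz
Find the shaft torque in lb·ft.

P_in = √3·V·I·cosφ = 1.732 × 690 × 194 × 0.811 = 188027 W
P_out = η·P_in = 0.908 × 188027 = 170729 W
n_s = 120×50/6 = 1000 rpm; n = 1000×(1−0.027) = 973 rpm
ω = 2π×973/60 = 101.9 rad/s
τ = P_out/ω = 170729/101.9 = 1675 N·m
In lb·ft: 1675/1.356 = 1240 lb·ft

1240 lb·ft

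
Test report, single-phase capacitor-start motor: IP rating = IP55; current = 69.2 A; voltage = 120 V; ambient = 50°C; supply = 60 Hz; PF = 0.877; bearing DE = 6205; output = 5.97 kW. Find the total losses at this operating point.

P_in = V·I·cosφ = 120×69.2×0.877 = 7283 W
P_out = 5970 W
Losses = P_in − P_out = 7283 − 5970 = 1313 W

1.31 kW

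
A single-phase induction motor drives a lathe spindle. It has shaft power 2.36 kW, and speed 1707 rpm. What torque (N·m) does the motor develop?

13.2 N·m

ω = 2π × 1707/60 = 178.8 rad/s
τ = P/ω = 2360/178.8 = 13.2 N·m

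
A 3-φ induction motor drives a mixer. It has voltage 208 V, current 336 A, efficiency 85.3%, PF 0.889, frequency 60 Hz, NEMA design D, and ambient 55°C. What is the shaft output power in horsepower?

123 HP

P_in = √3·V·I·cosφ = 1.732 × 208 × 336 × 0.889 = 107610 W
P_out = η·P_in = 0.853 × 107610 = 91791 W
= 91791/746 = 123 HP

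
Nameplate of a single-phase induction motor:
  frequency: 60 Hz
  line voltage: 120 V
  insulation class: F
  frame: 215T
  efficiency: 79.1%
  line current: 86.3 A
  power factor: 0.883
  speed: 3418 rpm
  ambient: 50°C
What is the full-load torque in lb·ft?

P_in = V·I·cosφ = 120 × 86.3 × 0.883 = 9144 W
P_out = η·P_in = 0.791 × 9144 = 7233 W
n = 3418 rpm
ω = 2π×3418/60 = 357.9 rad/s
τ = P_out/ω = 7233/357.9 = 20.21 N·m
In lb·ft: 20.21/1.356 = 14.9 lb·ft

14.9 lb·ft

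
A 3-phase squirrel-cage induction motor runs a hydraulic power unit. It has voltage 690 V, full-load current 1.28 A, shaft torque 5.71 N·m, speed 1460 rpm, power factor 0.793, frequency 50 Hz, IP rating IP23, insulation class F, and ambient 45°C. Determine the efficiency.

72.0 %

ω = 2π × 1460/60 = 152.9 rad/s; P_out = τω = 5.71 × 152.9 = 873 W
P_in = √3·V_L·I_L·cosφ = 1.732 × 690 × 1.28 × 0.793 = 1213 W
η = P_out / P_in = 873 / 1213 = 0.720 = 72.0%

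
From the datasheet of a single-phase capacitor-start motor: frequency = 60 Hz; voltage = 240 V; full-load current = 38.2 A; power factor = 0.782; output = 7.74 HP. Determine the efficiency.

P_out = 7.74 × 746 = 5774 W
P_in = V·I·cosφ = 240 × 38.2 × 0.782 = 7169 W
η = P_out / P_in = 5774 / 7169 = 0.805 = 80.5%

80.5 %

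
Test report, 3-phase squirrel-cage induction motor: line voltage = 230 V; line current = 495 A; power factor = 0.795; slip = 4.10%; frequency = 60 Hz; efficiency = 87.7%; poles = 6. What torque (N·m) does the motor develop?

P_in = √3·V·I·cosφ = 1.732 × 230 × 495 × 0.795 = 156765 W
P_out = η·P_in = 0.877 × 156765 = 137483 W
n_s = 120×60/6 = 1200 rpm; n = 1200×(1−0.041) = 1151 rpm
ω = 2π×1151/60 = 120.5 rad/s
τ = P_out/ω = 137483/120.5 = 1140 N·m

1140 N·m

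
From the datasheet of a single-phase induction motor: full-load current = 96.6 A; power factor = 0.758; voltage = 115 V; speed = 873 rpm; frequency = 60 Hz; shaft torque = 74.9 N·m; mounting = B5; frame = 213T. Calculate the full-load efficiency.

ω = 2π × 873/60 = 91.42 rad/s; P_out = τω = 74.9 × 91.42 = 6847 W
P_in = V·I·cosφ = 115 × 96.6 × 0.758 = 8421 W
η = P_out / P_in = 6847 / 8421 = 0.813 = 81.3%

81.3 %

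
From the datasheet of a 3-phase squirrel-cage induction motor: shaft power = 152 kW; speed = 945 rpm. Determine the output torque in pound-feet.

1130 lb·ft

ω = 2π × 945/60 = 98.96 rad/s
τ = P/ω = 152000/98.96 = 1536 N·m
In lb·ft: 1536/1.356 = 1130 lb·ft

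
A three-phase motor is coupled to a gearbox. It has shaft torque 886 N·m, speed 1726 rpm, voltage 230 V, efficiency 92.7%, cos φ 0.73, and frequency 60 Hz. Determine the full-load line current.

ω = 2π×1726/60 = 180.7 rad/s; P_out = τω = 886 × 180.7 = 160100 W
P_in = P_out / η = 160100 / 0.927 = 172708 W
I_L = P_in / (√3·V_L·cosφ) = 172708 / (1.732 × 230 × 0.73) = 594 A

594 A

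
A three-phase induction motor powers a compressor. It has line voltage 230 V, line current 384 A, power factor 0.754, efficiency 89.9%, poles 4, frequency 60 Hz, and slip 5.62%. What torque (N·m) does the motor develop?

583 N·m

P_in = √3·V·I·cosφ = 1.732 × 230 × 384 × 0.754 = 115340 W
P_out = η·P_in = 0.899 × 115340 = 103691 W
n_s = 120×60/4 = 1800 rpm; n = 1800×(1−0.0562) = 1699 rpm
ω = 2π×1699/60 = 177.9 rad/s
τ = P_out/ω = 103691/177.9 = 583 N·m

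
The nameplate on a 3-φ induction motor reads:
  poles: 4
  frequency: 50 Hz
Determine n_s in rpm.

1500 rpm

n_s = 120f/p = 120×50/4 = 1500 rpm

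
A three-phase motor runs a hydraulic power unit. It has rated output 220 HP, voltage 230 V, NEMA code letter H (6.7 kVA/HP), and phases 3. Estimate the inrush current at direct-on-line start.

3700 A

S_LR = 6.7 × 220 = 1474 kVA
I_LR = S_LR/(√3·V_L) = 1474000/(1.732×230) = 3700 A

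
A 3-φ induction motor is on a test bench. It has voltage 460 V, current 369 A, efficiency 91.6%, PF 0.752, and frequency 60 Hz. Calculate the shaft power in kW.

P_in = √3·V·I·cosφ = 1.732 × 460 × 369 × 0.752 = 221080 W
P_out = η·P_in = 0.916 × 221080 = 202509 W

203 kW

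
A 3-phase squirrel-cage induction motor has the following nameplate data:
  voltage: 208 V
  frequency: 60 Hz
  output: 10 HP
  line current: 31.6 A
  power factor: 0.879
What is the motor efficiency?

74.5 %

P_out = 10 × 746 = 7460 W
P_in = √3·V_L·I_L·cosφ = 1.732 × 208 × 31.6 × 0.879 = 10007 W
η = P_out / P_in = 7460 / 10007 = 0.745 = 74.5%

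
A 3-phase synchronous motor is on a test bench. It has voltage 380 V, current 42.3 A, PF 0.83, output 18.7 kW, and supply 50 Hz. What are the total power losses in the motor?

P_in = √3·V·I·cosφ = 1.732×380×42.3×0.83 = 23107 W
P_out = 18700 W
Losses = P_in − P_out = 23107 − 18700 = 4407 W

4.41 kW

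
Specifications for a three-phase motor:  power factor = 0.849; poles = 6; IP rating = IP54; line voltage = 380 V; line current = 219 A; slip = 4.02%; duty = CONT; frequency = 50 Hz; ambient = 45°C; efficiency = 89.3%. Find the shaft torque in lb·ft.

P_in = √3·V·I·cosφ = 1.732 × 380 × 219 × 0.849 = 122372 W
P_out = η·P_in = 0.893 × 122372 = 109278 W
n_s = 120×50/6 = 1000 rpm; n = 1000×(1−0.0402) = 960 rpm
ω = 2π×960/60 = 100.5 rad/s
τ = P_out/ω = 109278/100.5 = 1087 N·m
In lb·ft: 1087/1.356 = 802 lb·ft

802 lb·ft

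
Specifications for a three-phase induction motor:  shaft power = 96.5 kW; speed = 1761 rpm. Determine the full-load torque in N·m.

523 N·m

ω = 2π × 1761/60 = 184.4 rad/s
τ = P/ω = 96500/184.4 = 523 N·m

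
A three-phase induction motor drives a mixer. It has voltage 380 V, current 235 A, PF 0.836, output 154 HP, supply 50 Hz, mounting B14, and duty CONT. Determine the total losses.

14.4 kW

P_in = √3·V·I·cosφ = 1.732×380×235×0.836 = 129302 W
P_out = 154×746 = 114884 W
Losses = P_in − P_out = 129302 − 114884 = 14418 W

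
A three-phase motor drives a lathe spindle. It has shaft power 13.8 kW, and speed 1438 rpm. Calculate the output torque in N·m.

ω = 2π × 1438/60 = 150.6 rad/s
τ = P/ω = 13800/150.6 = 91.6 N·m

91.6 N·m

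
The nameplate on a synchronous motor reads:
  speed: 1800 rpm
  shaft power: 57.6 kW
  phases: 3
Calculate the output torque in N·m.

306 N·m

ω = 2π × 1800/60 = 188.5 rad/s
τ = P/ω = 57600/188.5 = 306 N·m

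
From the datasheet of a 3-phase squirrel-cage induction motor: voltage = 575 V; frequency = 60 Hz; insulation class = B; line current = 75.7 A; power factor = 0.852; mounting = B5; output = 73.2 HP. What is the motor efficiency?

85.0 %

P_out = 73.2 × 746 = 54607 W
P_in = √3·V_L·I_L·cosφ = 1.732 × 575 × 75.7 × 0.852 = 64232 W
η = P_out / P_in = 54607 / 64232 = 0.850 = 85.0%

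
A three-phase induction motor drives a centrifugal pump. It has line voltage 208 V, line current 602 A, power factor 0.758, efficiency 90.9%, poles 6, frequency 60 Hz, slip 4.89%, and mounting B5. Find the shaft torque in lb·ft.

922 lb·ft

P_in = √3·V·I·cosφ = 1.732 × 208 × 602 × 0.758 = 164391 W
P_out = η·P_in = 0.909 × 164391 = 149431 W
n_s = 120×60/6 = 1200 rpm; n = 1200×(1−0.0489) = 1141 rpm
ω = 2π×1141/60 = 119.5 rad/s
τ = P_out/ω = 149431/119.5 = 1250 N·m
In lb·ft: 1250/1.356 = 922 lb·ft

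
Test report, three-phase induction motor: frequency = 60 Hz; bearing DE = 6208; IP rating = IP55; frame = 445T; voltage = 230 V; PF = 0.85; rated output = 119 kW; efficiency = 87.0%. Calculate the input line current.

P_out = 119 kW = 119000 W
P_in = P_out / η = 119000 / 0.870 = 136782 W
I_L = P_in / (√3·V_L·cosφ) = 136782 / (1.732 × 230 × 0.85) = 404 A

404 A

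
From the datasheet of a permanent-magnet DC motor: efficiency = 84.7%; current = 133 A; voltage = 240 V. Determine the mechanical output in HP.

P_in = V·I = 240 × 133 = 31920 W
P_out = η·P_in = 0.847 × 31920 = 27036 W
= 27036/746 = 36.2 HP

36.2 HP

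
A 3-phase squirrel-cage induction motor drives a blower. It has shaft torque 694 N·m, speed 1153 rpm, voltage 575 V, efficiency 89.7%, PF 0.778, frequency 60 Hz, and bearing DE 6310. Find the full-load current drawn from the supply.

121 A

ω = 2π×1153/60 = 120.7 rad/s; P_out = τω = 694 × 120.7 = 83766 W
P_in = P_out / η = 83766 / 0.897 = 93385 W
I_L = P_in / (√3·V_L·cosφ) = 93385 / (1.732 × 575 × 0.778) = 121 A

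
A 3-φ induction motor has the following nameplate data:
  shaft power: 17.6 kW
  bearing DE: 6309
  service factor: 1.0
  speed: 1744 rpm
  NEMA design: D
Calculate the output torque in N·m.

ω = 2π × 1744/60 = 182.6 rad/s
τ = P/ω = 17600/182.6 = 96.4 N·m

96.4 N·m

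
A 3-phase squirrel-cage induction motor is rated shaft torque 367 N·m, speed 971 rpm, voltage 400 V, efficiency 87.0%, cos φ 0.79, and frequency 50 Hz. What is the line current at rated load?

ω = 2π×971/60 = 101.7 rad/s; P_out = τω = 367 × 101.7 = 37324 W
P_in = P_out / η = 37324 / 0.870 = 42901 W
I_L = P_in / (√3·V_L·cosφ) = 42901 / (1.732 × 400 × 0.79) = 78.4 A

78.4 A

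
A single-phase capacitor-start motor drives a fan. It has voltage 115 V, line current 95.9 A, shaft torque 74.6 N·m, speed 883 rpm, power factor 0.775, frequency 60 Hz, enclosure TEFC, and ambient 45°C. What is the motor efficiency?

80.7 %

ω = 2π × 883/60 = 92.47 rad/s; P_out = τω = 74.6 × 92.47 = 6898 W
P_in = V·I·cosφ = 115 × 95.9 × 0.775 = 8547 W
η = P_out / P_in = 6898 / 8547 = 0.807 = 80.7%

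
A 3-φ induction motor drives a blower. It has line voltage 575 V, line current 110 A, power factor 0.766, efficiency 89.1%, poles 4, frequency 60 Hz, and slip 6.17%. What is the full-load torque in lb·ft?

312 lb·ft

P_in = √3·V·I·cosφ = 1.732 × 575 × 110 × 0.766 = 83915 W
P_out = η·P_in = 0.891 × 83915 = 74768 W
n_s = 120×60/4 = 1800 rpm; n = 1800×(1−0.0617) = 1689 rpm
ω = 2π×1689/60 = 176.9 rad/s
τ = P_out/ω = 74768/176.9 = 422.7 N·m
In lb·ft: 422.7/1.356 = 312 lb·ft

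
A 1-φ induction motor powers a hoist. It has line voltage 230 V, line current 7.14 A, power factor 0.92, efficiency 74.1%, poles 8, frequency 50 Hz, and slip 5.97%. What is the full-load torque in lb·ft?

P_in = V·I·cosφ = 230 × 7.14 × 0.92 = 1511 W
P_out = η·P_in = 0.741 × 1511 = 1120 W
n_s = 120×50/8 = 750 rpm; n = 750×(1−0.0597) = 705 rpm
ω = 2π×705/60 = 73.83 rad/s
τ = P_out/ω = 1120/73.83 = 15.17 N·m
In lb·ft: 15.17/1.356 = 11.2 lb·ft

11.2 lb·ft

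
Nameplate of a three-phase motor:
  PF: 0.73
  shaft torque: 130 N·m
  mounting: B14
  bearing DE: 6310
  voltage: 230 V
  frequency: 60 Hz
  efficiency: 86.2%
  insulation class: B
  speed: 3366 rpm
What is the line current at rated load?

ω = 2π×3366/60 = 352.5 rad/s; P_out = τω = 130 × 352.5 = 45825 W
P_in = P_out / η = 45825 / 0.862 = 53161 W
I_L = P_in / (√3·V_L·cosφ) = 53161 / (1.732 × 230 × 0.73) = 183 A

183 A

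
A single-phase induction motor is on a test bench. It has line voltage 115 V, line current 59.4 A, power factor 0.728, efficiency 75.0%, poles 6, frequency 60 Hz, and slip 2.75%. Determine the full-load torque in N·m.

P_in = V·I·cosφ = 115 × 59.4 × 0.728 = 4973 W
P_out = η·P_in = 0.75 × 4973 = 3730 W
n_s = 120×60/6 = 1200 rpm; n = 1200×(1−0.0275) = 1167 rpm
ω = 2π×1167/60 = 122.2 rad/s
τ = P_out/ω = 3730/122.2 = 30.5 N·m

30.5 N·m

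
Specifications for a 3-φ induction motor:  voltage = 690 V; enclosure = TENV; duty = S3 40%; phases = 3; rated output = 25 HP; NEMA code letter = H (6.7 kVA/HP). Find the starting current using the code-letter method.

S_LR = 6.7 × 25 = 167.5 kVA
I_LR = S_LR/(√3·V_L) = 167500/(1.732×690) = 140 A

140 A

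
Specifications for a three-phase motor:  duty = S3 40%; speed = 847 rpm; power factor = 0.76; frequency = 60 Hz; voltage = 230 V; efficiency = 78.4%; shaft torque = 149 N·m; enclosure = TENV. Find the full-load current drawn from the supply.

ω = 2π×847/60 = 88.7 rad/s; P_out = τω = 149 × 88.7 = 13216 W
P_in = P_out / η = 13216 / 0.784 = 16857 W
I_L = P_in / (√3·V_L·cosφ) = 16857 / (1.732 × 230 × 0.76) = 55.7 A

55.7 A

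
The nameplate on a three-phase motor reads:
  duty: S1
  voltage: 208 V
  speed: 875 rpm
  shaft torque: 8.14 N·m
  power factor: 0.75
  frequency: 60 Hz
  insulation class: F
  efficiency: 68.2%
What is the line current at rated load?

4.05 A

ω = 2π×875/60 = 91.63 rad/s; P_out = τω = 8.14 × 91.63 = 746 W
P_in = P_out / η = 746 / 0.682 = 1094 W
I_L = P_in / (√3·V_L·cosφ) = 1094 / (1.732 × 208 × 0.75) = 4.05 A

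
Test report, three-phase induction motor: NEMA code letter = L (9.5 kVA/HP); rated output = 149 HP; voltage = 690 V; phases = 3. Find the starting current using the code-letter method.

S_LR = 9.5 × 149 = 1415.5 kVA
I_LR = S_LR/(√3·V_L) = 1415500/(1.732×690) = 1180 A

1180 A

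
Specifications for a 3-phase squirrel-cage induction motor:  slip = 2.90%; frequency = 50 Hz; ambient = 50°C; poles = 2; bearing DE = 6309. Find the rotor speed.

n_s = 120f/p = 120×50/2 = 3000 rpm
n = n_s(1 − s) = 3000 × (1 − 0.029) = 2913 rpm

2913 rpm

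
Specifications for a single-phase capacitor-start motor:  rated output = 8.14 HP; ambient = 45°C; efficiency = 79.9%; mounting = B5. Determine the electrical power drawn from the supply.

P_out = 8.14 × 746 = 6072 W
P_in = P_out/η = 6072/0.799 = 7599 W = 7.6 kW

7.6 kW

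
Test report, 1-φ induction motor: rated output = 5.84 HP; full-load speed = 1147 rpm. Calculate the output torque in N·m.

P_out = 5.84 × 746 = 4357 W
ω = 2π × 1147/60 = 120.1 rad/s
τ = P_out/ω = 4357/120.1 = 36.3 N·m

36.3 N·m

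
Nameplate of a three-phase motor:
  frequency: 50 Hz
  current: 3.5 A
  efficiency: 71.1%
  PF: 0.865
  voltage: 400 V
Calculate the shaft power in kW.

1.49 kW

P_in = √3·V·I·cosφ = 1.732 × 400 × 3.5 × 0.865 = 2097 W
P_out = η·P_in = 0.711 × 2097 = 1491 W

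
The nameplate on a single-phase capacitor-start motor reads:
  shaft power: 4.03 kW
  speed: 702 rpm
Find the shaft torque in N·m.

54.8 N·m

ω = 2π × 702/60 = 73.51 rad/s
τ = P/ω = 4030/73.51 = 54.8 N·m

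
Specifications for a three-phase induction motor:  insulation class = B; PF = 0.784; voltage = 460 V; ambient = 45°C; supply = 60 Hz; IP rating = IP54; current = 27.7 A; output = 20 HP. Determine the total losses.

2380 W

P_in = √3·V·I·cosφ = 1.732×460×27.7×0.784 = 17302 W
P_out = 20×746 = 14920 W
Losses = P_in − P_out = 17302 − 14920 = 2382 W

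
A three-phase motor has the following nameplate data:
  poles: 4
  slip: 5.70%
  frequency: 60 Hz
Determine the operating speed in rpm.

n_s = 120f/p = 120×60/4 = 1800 rpm
n = n_s(1 − s) = 1800 × (1 − 0.057) = 1697 rpm

1697 rpm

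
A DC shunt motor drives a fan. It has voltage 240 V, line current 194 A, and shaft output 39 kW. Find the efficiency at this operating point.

83.8 %

P_out = 39 kW = 39000 W
P_in = V·I = 240 × 194 = 46560 W
η = P_out / P_in = 39000 / 46560 = 0.838 = 83.8%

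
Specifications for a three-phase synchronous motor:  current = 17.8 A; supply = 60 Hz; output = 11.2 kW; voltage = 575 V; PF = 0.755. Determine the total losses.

P_in = √3·V·I·cosφ = 1.732×575×17.8×0.755 = 13384 W
P_out = 11200 W
Losses = P_in − P_out = 13384 − 11200 = 2184 W

2.18 kW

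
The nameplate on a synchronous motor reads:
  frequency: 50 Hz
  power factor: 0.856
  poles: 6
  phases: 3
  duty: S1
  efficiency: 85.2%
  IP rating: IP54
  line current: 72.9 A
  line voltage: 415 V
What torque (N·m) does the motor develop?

365 N·m

P_in = √3·V·I·cosφ = 1.732 × 415 × 72.9 × 0.856 = 44854 W
P_out = η·P_in = 0.852 × 44854 = 38216 W
n = n_s = 120×50/6 = 1000 rpm (synchronous)
ω = 2π×1000/60 = 104.7 rad/s
τ = P_out/ω = 38216/104.7 = 365 N·m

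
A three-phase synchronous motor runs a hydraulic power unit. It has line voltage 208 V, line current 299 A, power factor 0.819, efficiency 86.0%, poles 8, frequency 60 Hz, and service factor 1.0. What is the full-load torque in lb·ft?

P_in = √3·V·I·cosφ = 1.732 × 208 × 299 × 0.819 = 88220 W
P_out = η·P_in = 0.86 × 88220 = 75869 W
n = n_s = 120×60/8 = 900 rpm (synchronous)
ω = 2π×900/60 = 94.25 rad/s
τ = P_out/ω = 75869/94.25 = 805 N·m
In lb·ft: 805/1.356 = 594 lb·ft

594 lb·ft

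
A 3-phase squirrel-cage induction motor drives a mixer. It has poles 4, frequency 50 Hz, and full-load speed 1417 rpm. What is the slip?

5.5 %

n_s = 120f/p = 120×50/4 = 1500 rpm
s = (n_s − n)/n_s = (1500 − 1417)/1500 = 0.0553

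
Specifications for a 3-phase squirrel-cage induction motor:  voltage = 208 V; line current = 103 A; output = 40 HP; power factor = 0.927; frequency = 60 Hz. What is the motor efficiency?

86.7 %

P_out = 40 × 746 = 29840 W
P_in = √3·V_L·I_L·cosφ = 1.732 × 208 × 103 × 0.927 = 34398 W
η = P_out / P_in = 29840 / 34398 = 0.867 = 86.7%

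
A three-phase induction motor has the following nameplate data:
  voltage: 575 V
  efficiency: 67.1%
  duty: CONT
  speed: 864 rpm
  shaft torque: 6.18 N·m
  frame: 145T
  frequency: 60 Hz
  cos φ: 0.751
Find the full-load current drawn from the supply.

ω = 2π×864/60 = 90.48 rad/s; P_out = τω = 6.18 × 90.48 = 559 W
P_in = P_out / η = 559 / 0.671 = 833 W
I_L = P_in / (√3·V_L·cosφ) = 833 / (1.732 × 575 × 0.751) = 1.11 A

1.11 A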